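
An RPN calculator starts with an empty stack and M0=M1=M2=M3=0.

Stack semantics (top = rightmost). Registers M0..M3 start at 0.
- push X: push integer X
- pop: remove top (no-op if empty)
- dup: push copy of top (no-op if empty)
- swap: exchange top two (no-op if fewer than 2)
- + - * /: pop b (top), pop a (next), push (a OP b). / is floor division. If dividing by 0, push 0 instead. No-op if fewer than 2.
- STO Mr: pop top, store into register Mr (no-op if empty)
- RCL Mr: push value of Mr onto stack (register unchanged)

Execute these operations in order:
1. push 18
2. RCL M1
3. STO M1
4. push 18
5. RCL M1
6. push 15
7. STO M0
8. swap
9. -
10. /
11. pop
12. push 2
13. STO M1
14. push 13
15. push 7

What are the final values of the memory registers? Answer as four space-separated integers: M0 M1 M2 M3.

Answer: 15 2 0 0

Derivation:
After op 1 (push 18): stack=[18] mem=[0,0,0,0]
After op 2 (RCL M1): stack=[18,0] mem=[0,0,0,0]
After op 3 (STO M1): stack=[18] mem=[0,0,0,0]
After op 4 (push 18): stack=[18,18] mem=[0,0,0,0]
After op 5 (RCL M1): stack=[18,18,0] mem=[0,0,0,0]
After op 6 (push 15): stack=[18,18,0,15] mem=[0,0,0,0]
After op 7 (STO M0): stack=[18,18,0] mem=[15,0,0,0]
After op 8 (swap): stack=[18,0,18] mem=[15,0,0,0]
After op 9 (-): stack=[18,-18] mem=[15,0,0,0]
After op 10 (/): stack=[-1] mem=[15,0,0,0]
After op 11 (pop): stack=[empty] mem=[15,0,0,0]
After op 12 (push 2): stack=[2] mem=[15,0,0,0]
After op 13 (STO M1): stack=[empty] mem=[15,2,0,0]
After op 14 (push 13): stack=[13] mem=[15,2,0,0]
After op 15 (push 7): stack=[13,7] mem=[15,2,0,0]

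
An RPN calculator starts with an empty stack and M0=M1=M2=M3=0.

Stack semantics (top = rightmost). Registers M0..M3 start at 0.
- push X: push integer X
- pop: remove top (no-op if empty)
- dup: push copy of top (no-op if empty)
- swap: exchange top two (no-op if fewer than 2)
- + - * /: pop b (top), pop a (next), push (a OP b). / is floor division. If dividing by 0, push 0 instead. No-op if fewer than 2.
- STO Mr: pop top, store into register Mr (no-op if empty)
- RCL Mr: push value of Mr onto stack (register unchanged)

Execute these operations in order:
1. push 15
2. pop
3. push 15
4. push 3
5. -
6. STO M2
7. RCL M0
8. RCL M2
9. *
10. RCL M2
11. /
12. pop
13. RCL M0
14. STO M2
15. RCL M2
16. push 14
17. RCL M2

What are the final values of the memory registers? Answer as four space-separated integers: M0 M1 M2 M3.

Answer: 0 0 0 0

Derivation:
After op 1 (push 15): stack=[15] mem=[0,0,0,0]
After op 2 (pop): stack=[empty] mem=[0,0,0,0]
After op 3 (push 15): stack=[15] mem=[0,0,0,0]
After op 4 (push 3): stack=[15,3] mem=[0,0,0,0]
After op 5 (-): stack=[12] mem=[0,0,0,0]
After op 6 (STO M2): stack=[empty] mem=[0,0,12,0]
After op 7 (RCL M0): stack=[0] mem=[0,0,12,0]
After op 8 (RCL M2): stack=[0,12] mem=[0,0,12,0]
After op 9 (*): stack=[0] mem=[0,0,12,0]
After op 10 (RCL M2): stack=[0,12] mem=[0,0,12,0]
After op 11 (/): stack=[0] mem=[0,0,12,0]
After op 12 (pop): stack=[empty] mem=[0,0,12,0]
After op 13 (RCL M0): stack=[0] mem=[0,0,12,0]
After op 14 (STO M2): stack=[empty] mem=[0,0,0,0]
After op 15 (RCL M2): stack=[0] mem=[0,0,0,0]
After op 16 (push 14): stack=[0,14] mem=[0,0,0,0]
After op 17 (RCL M2): stack=[0,14,0] mem=[0,0,0,0]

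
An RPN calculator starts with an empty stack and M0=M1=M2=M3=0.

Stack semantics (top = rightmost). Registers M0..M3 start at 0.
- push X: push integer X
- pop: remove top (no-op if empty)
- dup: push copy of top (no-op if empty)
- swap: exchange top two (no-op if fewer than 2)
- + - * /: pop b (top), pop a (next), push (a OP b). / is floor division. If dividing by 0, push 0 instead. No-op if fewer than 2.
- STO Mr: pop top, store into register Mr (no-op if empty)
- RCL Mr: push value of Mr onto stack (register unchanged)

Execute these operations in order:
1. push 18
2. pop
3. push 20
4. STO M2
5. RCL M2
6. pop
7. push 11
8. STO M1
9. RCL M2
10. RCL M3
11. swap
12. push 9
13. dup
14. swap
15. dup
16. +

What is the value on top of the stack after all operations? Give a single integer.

Answer: 18

Derivation:
After op 1 (push 18): stack=[18] mem=[0,0,0,0]
After op 2 (pop): stack=[empty] mem=[0,0,0,0]
After op 3 (push 20): stack=[20] mem=[0,0,0,0]
After op 4 (STO M2): stack=[empty] mem=[0,0,20,0]
After op 5 (RCL M2): stack=[20] mem=[0,0,20,0]
After op 6 (pop): stack=[empty] mem=[0,0,20,0]
After op 7 (push 11): stack=[11] mem=[0,0,20,0]
After op 8 (STO M1): stack=[empty] mem=[0,11,20,0]
After op 9 (RCL M2): stack=[20] mem=[0,11,20,0]
After op 10 (RCL M3): stack=[20,0] mem=[0,11,20,0]
After op 11 (swap): stack=[0,20] mem=[0,11,20,0]
After op 12 (push 9): stack=[0,20,9] mem=[0,11,20,0]
After op 13 (dup): stack=[0,20,9,9] mem=[0,11,20,0]
After op 14 (swap): stack=[0,20,9,9] mem=[0,11,20,0]
After op 15 (dup): stack=[0,20,9,9,9] mem=[0,11,20,0]
After op 16 (+): stack=[0,20,9,18] mem=[0,11,20,0]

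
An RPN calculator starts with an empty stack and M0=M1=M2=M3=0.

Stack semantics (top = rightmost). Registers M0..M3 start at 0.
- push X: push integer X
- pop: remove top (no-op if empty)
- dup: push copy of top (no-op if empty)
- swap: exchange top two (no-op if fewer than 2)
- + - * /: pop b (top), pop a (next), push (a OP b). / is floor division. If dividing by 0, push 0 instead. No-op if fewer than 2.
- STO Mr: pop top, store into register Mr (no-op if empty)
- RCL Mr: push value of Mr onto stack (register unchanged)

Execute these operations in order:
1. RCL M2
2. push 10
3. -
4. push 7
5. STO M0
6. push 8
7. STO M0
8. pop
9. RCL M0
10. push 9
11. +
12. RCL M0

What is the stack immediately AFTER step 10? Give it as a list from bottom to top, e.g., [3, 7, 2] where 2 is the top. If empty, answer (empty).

After op 1 (RCL M2): stack=[0] mem=[0,0,0,0]
After op 2 (push 10): stack=[0,10] mem=[0,0,0,0]
After op 3 (-): stack=[-10] mem=[0,0,0,0]
After op 4 (push 7): stack=[-10,7] mem=[0,0,0,0]
After op 5 (STO M0): stack=[-10] mem=[7,0,0,0]
After op 6 (push 8): stack=[-10,8] mem=[7,0,0,0]
After op 7 (STO M0): stack=[-10] mem=[8,0,0,0]
After op 8 (pop): stack=[empty] mem=[8,0,0,0]
After op 9 (RCL M0): stack=[8] mem=[8,0,0,0]
After op 10 (push 9): stack=[8,9] mem=[8,0,0,0]

[8, 9]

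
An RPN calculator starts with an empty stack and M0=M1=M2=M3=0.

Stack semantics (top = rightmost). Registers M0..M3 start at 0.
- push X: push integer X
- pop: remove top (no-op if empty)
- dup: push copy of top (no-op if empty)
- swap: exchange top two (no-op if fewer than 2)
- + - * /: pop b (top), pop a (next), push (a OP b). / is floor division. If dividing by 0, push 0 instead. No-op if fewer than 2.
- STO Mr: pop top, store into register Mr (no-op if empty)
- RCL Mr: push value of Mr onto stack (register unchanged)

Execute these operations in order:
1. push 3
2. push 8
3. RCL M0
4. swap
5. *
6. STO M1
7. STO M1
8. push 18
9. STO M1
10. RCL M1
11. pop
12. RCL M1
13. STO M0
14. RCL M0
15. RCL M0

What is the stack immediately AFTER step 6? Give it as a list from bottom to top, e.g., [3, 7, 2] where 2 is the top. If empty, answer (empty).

After op 1 (push 3): stack=[3] mem=[0,0,0,0]
After op 2 (push 8): stack=[3,8] mem=[0,0,0,0]
After op 3 (RCL M0): stack=[3,8,0] mem=[0,0,0,0]
After op 4 (swap): stack=[3,0,8] mem=[0,0,0,0]
After op 5 (*): stack=[3,0] mem=[0,0,0,0]
After op 6 (STO M1): stack=[3] mem=[0,0,0,0]

[3]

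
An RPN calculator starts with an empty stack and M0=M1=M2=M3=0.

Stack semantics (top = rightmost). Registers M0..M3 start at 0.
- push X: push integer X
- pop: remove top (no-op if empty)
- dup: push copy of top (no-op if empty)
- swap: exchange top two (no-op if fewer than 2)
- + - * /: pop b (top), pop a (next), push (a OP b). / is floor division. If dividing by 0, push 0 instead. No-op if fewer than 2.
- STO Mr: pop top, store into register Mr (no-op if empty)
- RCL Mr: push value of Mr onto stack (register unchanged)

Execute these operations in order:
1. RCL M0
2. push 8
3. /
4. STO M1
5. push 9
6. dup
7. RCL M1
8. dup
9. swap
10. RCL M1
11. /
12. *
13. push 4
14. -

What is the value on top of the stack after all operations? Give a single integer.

Answer: -4

Derivation:
After op 1 (RCL M0): stack=[0] mem=[0,0,0,0]
After op 2 (push 8): stack=[0,8] mem=[0,0,0,0]
After op 3 (/): stack=[0] mem=[0,0,0,0]
After op 4 (STO M1): stack=[empty] mem=[0,0,0,0]
After op 5 (push 9): stack=[9] mem=[0,0,0,0]
After op 6 (dup): stack=[9,9] mem=[0,0,0,0]
After op 7 (RCL M1): stack=[9,9,0] mem=[0,0,0,0]
After op 8 (dup): stack=[9,9,0,0] mem=[0,0,0,0]
After op 9 (swap): stack=[9,9,0,0] mem=[0,0,0,0]
After op 10 (RCL M1): stack=[9,9,0,0,0] mem=[0,0,0,0]
After op 11 (/): stack=[9,9,0,0] mem=[0,0,0,0]
After op 12 (*): stack=[9,9,0] mem=[0,0,0,0]
After op 13 (push 4): stack=[9,9,0,4] mem=[0,0,0,0]
After op 14 (-): stack=[9,9,-4] mem=[0,0,0,0]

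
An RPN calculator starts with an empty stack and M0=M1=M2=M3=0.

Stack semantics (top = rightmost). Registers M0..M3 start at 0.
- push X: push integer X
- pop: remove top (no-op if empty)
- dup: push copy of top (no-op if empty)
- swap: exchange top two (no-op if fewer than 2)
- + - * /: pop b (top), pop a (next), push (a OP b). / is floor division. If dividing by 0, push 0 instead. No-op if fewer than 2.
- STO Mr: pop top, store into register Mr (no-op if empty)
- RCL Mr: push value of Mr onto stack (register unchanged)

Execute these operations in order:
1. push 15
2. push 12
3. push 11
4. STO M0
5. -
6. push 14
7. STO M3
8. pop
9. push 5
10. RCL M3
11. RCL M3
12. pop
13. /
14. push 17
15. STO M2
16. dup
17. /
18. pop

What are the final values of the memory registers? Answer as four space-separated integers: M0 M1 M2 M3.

Answer: 11 0 17 14

Derivation:
After op 1 (push 15): stack=[15] mem=[0,0,0,0]
After op 2 (push 12): stack=[15,12] mem=[0,0,0,0]
After op 3 (push 11): stack=[15,12,11] mem=[0,0,0,0]
After op 4 (STO M0): stack=[15,12] mem=[11,0,0,0]
After op 5 (-): stack=[3] mem=[11,0,0,0]
After op 6 (push 14): stack=[3,14] mem=[11,0,0,0]
After op 7 (STO M3): stack=[3] mem=[11,0,0,14]
After op 8 (pop): stack=[empty] mem=[11,0,0,14]
After op 9 (push 5): stack=[5] mem=[11,0,0,14]
After op 10 (RCL M3): stack=[5,14] mem=[11,0,0,14]
After op 11 (RCL M3): stack=[5,14,14] mem=[11,0,0,14]
After op 12 (pop): stack=[5,14] mem=[11,0,0,14]
After op 13 (/): stack=[0] mem=[11,0,0,14]
After op 14 (push 17): stack=[0,17] mem=[11,0,0,14]
After op 15 (STO M2): stack=[0] mem=[11,0,17,14]
After op 16 (dup): stack=[0,0] mem=[11,0,17,14]
After op 17 (/): stack=[0] mem=[11,0,17,14]
After op 18 (pop): stack=[empty] mem=[11,0,17,14]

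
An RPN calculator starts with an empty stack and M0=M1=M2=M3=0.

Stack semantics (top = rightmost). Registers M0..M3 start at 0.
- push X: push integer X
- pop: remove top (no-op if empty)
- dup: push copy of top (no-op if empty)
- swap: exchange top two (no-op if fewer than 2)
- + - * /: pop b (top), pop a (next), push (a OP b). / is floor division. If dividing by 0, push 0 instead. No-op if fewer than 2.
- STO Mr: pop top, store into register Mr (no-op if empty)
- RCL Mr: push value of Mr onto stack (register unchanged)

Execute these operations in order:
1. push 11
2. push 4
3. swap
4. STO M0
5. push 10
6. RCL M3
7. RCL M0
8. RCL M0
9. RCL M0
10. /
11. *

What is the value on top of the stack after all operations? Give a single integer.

Answer: 11

Derivation:
After op 1 (push 11): stack=[11] mem=[0,0,0,0]
After op 2 (push 4): stack=[11,4] mem=[0,0,0,0]
After op 3 (swap): stack=[4,11] mem=[0,0,0,0]
After op 4 (STO M0): stack=[4] mem=[11,0,0,0]
After op 5 (push 10): stack=[4,10] mem=[11,0,0,0]
After op 6 (RCL M3): stack=[4,10,0] mem=[11,0,0,0]
After op 7 (RCL M0): stack=[4,10,0,11] mem=[11,0,0,0]
After op 8 (RCL M0): stack=[4,10,0,11,11] mem=[11,0,0,0]
After op 9 (RCL M0): stack=[4,10,0,11,11,11] mem=[11,0,0,0]
After op 10 (/): stack=[4,10,0,11,1] mem=[11,0,0,0]
After op 11 (*): stack=[4,10,0,11] mem=[11,0,0,0]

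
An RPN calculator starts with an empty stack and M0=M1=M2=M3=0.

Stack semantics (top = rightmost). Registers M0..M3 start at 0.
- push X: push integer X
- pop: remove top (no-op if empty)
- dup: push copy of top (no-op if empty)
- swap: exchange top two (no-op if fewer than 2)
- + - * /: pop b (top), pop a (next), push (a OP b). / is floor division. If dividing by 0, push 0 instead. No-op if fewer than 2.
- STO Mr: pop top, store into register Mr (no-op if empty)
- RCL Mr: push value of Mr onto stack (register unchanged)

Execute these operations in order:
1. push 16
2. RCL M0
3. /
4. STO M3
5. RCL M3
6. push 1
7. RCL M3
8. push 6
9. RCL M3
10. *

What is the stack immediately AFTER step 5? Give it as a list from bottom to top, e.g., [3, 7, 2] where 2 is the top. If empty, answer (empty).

After op 1 (push 16): stack=[16] mem=[0,0,0,0]
After op 2 (RCL M0): stack=[16,0] mem=[0,0,0,0]
After op 3 (/): stack=[0] mem=[0,0,0,0]
After op 4 (STO M3): stack=[empty] mem=[0,0,0,0]
After op 5 (RCL M3): stack=[0] mem=[0,0,0,0]

[0]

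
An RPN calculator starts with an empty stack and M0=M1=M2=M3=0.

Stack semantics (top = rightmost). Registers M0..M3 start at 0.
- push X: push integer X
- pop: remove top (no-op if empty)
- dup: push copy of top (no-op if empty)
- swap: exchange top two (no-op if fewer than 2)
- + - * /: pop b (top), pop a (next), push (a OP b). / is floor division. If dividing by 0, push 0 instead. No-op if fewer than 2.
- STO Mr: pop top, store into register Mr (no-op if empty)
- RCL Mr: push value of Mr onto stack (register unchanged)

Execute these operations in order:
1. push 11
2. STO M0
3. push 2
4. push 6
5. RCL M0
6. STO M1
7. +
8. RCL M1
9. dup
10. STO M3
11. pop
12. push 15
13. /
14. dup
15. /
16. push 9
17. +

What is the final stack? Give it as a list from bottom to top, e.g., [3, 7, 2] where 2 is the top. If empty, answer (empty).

Answer: [9]

Derivation:
After op 1 (push 11): stack=[11] mem=[0,0,0,0]
After op 2 (STO M0): stack=[empty] mem=[11,0,0,0]
After op 3 (push 2): stack=[2] mem=[11,0,0,0]
After op 4 (push 6): stack=[2,6] mem=[11,0,0,0]
After op 5 (RCL M0): stack=[2,6,11] mem=[11,0,0,0]
After op 6 (STO M1): stack=[2,6] mem=[11,11,0,0]
After op 7 (+): stack=[8] mem=[11,11,0,0]
After op 8 (RCL M1): stack=[8,11] mem=[11,11,0,0]
After op 9 (dup): stack=[8,11,11] mem=[11,11,0,0]
After op 10 (STO M3): stack=[8,11] mem=[11,11,0,11]
After op 11 (pop): stack=[8] mem=[11,11,0,11]
After op 12 (push 15): stack=[8,15] mem=[11,11,0,11]
After op 13 (/): stack=[0] mem=[11,11,0,11]
After op 14 (dup): stack=[0,0] mem=[11,11,0,11]
After op 15 (/): stack=[0] mem=[11,11,0,11]
After op 16 (push 9): stack=[0,9] mem=[11,11,0,11]
After op 17 (+): stack=[9] mem=[11,11,0,11]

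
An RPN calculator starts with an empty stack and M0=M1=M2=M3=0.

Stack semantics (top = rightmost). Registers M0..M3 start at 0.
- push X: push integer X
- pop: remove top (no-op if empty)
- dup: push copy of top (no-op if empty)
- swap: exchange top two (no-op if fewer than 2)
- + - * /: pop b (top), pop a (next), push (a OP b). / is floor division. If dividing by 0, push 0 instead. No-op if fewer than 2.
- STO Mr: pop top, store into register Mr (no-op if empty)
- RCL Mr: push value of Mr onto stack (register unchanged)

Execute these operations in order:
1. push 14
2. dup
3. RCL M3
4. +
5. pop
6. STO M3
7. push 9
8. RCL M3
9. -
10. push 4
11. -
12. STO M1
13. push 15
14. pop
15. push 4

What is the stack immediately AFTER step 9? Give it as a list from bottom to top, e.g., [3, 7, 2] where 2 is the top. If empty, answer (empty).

After op 1 (push 14): stack=[14] mem=[0,0,0,0]
After op 2 (dup): stack=[14,14] mem=[0,0,0,0]
After op 3 (RCL M3): stack=[14,14,0] mem=[0,0,0,0]
After op 4 (+): stack=[14,14] mem=[0,0,0,0]
After op 5 (pop): stack=[14] mem=[0,0,0,0]
After op 6 (STO M3): stack=[empty] mem=[0,0,0,14]
After op 7 (push 9): stack=[9] mem=[0,0,0,14]
After op 8 (RCL M3): stack=[9,14] mem=[0,0,0,14]
After op 9 (-): stack=[-5] mem=[0,0,0,14]

[-5]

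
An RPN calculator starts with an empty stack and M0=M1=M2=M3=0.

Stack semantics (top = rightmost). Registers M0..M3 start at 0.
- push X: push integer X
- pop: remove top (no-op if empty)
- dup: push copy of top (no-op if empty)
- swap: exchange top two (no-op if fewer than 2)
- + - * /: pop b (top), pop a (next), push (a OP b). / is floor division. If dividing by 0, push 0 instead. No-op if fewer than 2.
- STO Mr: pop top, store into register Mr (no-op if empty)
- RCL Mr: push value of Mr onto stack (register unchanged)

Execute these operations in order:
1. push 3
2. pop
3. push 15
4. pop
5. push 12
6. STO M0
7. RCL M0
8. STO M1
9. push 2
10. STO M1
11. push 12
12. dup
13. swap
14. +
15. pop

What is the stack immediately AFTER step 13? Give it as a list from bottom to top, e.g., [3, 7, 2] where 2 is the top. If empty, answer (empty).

After op 1 (push 3): stack=[3] mem=[0,0,0,0]
After op 2 (pop): stack=[empty] mem=[0,0,0,0]
After op 3 (push 15): stack=[15] mem=[0,0,0,0]
After op 4 (pop): stack=[empty] mem=[0,0,0,0]
After op 5 (push 12): stack=[12] mem=[0,0,0,0]
After op 6 (STO M0): stack=[empty] mem=[12,0,0,0]
After op 7 (RCL M0): stack=[12] mem=[12,0,0,0]
After op 8 (STO M1): stack=[empty] mem=[12,12,0,0]
After op 9 (push 2): stack=[2] mem=[12,12,0,0]
After op 10 (STO M1): stack=[empty] mem=[12,2,0,0]
After op 11 (push 12): stack=[12] mem=[12,2,0,0]
After op 12 (dup): stack=[12,12] mem=[12,2,0,0]
After op 13 (swap): stack=[12,12] mem=[12,2,0,0]

[12, 12]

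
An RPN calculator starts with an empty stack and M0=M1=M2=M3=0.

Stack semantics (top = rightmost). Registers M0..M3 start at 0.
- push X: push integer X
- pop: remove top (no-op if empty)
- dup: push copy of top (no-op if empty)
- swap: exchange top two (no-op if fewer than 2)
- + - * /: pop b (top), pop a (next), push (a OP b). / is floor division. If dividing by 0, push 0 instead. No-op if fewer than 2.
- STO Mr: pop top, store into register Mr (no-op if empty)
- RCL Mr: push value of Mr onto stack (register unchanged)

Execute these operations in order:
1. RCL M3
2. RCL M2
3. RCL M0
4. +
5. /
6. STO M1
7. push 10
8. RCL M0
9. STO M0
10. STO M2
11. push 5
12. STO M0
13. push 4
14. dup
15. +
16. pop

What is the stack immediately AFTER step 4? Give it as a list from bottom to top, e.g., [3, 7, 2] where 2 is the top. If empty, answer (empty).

After op 1 (RCL M3): stack=[0] mem=[0,0,0,0]
After op 2 (RCL M2): stack=[0,0] mem=[0,0,0,0]
After op 3 (RCL M0): stack=[0,0,0] mem=[0,0,0,0]
After op 4 (+): stack=[0,0] mem=[0,0,0,0]

[0, 0]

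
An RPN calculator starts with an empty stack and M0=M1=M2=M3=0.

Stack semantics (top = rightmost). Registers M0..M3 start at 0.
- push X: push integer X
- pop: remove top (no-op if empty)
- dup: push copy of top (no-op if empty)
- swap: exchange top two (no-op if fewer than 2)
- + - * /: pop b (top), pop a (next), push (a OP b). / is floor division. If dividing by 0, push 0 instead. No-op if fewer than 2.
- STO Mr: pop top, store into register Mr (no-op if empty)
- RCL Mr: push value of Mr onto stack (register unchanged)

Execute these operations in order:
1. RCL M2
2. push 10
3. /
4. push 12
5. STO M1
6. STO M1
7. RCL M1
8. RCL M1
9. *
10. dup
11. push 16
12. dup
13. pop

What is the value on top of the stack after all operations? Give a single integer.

Answer: 16

Derivation:
After op 1 (RCL M2): stack=[0] mem=[0,0,0,0]
After op 2 (push 10): stack=[0,10] mem=[0,0,0,0]
After op 3 (/): stack=[0] mem=[0,0,0,0]
After op 4 (push 12): stack=[0,12] mem=[0,0,0,0]
After op 5 (STO M1): stack=[0] mem=[0,12,0,0]
After op 6 (STO M1): stack=[empty] mem=[0,0,0,0]
After op 7 (RCL M1): stack=[0] mem=[0,0,0,0]
After op 8 (RCL M1): stack=[0,0] mem=[0,0,0,0]
After op 9 (*): stack=[0] mem=[0,0,0,0]
After op 10 (dup): stack=[0,0] mem=[0,0,0,0]
After op 11 (push 16): stack=[0,0,16] mem=[0,0,0,0]
After op 12 (dup): stack=[0,0,16,16] mem=[0,0,0,0]
After op 13 (pop): stack=[0,0,16] mem=[0,0,0,0]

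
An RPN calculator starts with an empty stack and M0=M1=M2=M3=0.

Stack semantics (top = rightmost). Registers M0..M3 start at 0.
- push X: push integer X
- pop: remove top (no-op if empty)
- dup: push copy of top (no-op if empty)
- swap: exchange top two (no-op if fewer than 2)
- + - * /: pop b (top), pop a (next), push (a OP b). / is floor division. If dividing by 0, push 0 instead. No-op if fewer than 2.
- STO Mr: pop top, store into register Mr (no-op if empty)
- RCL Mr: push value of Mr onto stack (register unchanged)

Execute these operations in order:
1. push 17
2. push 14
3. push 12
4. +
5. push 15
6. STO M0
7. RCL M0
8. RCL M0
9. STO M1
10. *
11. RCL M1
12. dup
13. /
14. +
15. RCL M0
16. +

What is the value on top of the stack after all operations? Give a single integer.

After op 1 (push 17): stack=[17] mem=[0,0,0,0]
After op 2 (push 14): stack=[17,14] mem=[0,0,0,0]
After op 3 (push 12): stack=[17,14,12] mem=[0,0,0,0]
After op 4 (+): stack=[17,26] mem=[0,0,0,0]
After op 5 (push 15): stack=[17,26,15] mem=[0,0,0,0]
After op 6 (STO M0): stack=[17,26] mem=[15,0,0,0]
After op 7 (RCL M0): stack=[17,26,15] mem=[15,0,0,0]
After op 8 (RCL M0): stack=[17,26,15,15] mem=[15,0,0,0]
After op 9 (STO M1): stack=[17,26,15] mem=[15,15,0,0]
After op 10 (*): stack=[17,390] mem=[15,15,0,0]
After op 11 (RCL M1): stack=[17,390,15] mem=[15,15,0,0]
After op 12 (dup): stack=[17,390,15,15] mem=[15,15,0,0]
After op 13 (/): stack=[17,390,1] mem=[15,15,0,0]
After op 14 (+): stack=[17,391] mem=[15,15,0,0]
After op 15 (RCL M0): stack=[17,391,15] mem=[15,15,0,0]
After op 16 (+): stack=[17,406] mem=[15,15,0,0]

Answer: 406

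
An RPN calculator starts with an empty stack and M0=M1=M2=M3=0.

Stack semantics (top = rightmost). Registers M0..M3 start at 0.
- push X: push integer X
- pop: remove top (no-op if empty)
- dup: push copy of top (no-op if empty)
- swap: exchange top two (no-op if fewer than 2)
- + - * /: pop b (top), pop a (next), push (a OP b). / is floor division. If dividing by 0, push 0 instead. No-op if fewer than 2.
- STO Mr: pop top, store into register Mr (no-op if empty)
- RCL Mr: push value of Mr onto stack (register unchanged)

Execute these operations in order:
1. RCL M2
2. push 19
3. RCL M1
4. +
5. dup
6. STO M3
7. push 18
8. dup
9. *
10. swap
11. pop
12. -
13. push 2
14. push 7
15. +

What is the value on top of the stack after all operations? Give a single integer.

After op 1 (RCL M2): stack=[0] mem=[0,0,0,0]
After op 2 (push 19): stack=[0,19] mem=[0,0,0,0]
After op 3 (RCL M1): stack=[0,19,0] mem=[0,0,0,0]
After op 4 (+): stack=[0,19] mem=[0,0,0,0]
After op 5 (dup): stack=[0,19,19] mem=[0,0,0,0]
After op 6 (STO M3): stack=[0,19] mem=[0,0,0,19]
After op 7 (push 18): stack=[0,19,18] mem=[0,0,0,19]
After op 8 (dup): stack=[0,19,18,18] mem=[0,0,0,19]
After op 9 (*): stack=[0,19,324] mem=[0,0,0,19]
After op 10 (swap): stack=[0,324,19] mem=[0,0,0,19]
After op 11 (pop): stack=[0,324] mem=[0,0,0,19]
After op 12 (-): stack=[-324] mem=[0,0,0,19]
After op 13 (push 2): stack=[-324,2] mem=[0,0,0,19]
After op 14 (push 7): stack=[-324,2,7] mem=[0,0,0,19]
After op 15 (+): stack=[-324,9] mem=[0,0,0,19]

Answer: 9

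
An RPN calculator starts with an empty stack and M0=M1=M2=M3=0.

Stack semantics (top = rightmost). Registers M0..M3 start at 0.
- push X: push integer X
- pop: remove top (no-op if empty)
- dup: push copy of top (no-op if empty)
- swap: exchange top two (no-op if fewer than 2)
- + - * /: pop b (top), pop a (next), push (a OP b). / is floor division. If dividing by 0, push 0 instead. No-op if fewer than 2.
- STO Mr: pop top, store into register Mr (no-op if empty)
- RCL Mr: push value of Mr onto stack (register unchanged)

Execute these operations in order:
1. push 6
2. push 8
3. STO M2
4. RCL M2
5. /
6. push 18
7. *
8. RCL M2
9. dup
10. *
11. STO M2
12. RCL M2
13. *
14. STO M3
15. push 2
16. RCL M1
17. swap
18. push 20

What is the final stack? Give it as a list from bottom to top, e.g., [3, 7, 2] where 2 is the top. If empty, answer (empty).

Answer: [0, 2, 20]

Derivation:
After op 1 (push 6): stack=[6] mem=[0,0,0,0]
After op 2 (push 8): stack=[6,8] mem=[0,0,0,0]
After op 3 (STO M2): stack=[6] mem=[0,0,8,0]
After op 4 (RCL M2): stack=[6,8] mem=[0,0,8,0]
After op 5 (/): stack=[0] mem=[0,0,8,0]
After op 6 (push 18): stack=[0,18] mem=[0,0,8,0]
After op 7 (*): stack=[0] mem=[0,0,8,0]
After op 8 (RCL M2): stack=[0,8] mem=[0,0,8,0]
After op 9 (dup): stack=[0,8,8] mem=[0,0,8,0]
After op 10 (*): stack=[0,64] mem=[0,0,8,0]
After op 11 (STO M2): stack=[0] mem=[0,0,64,0]
After op 12 (RCL M2): stack=[0,64] mem=[0,0,64,0]
After op 13 (*): stack=[0] mem=[0,0,64,0]
After op 14 (STO M3): stack=[empty] mem=[0,0,64,0]
After op 15 (push 2): stack=[2] mem=[0,0,64,0]
After op 16 (RCL M1): stack=[2,0] mem=[0,0,64,0]
After op 17 (swap): stack=[0,2] mem=[0,0,64,0]
After op 18 (push 20): stack=[0,2,20] mem=[0,0,64,0]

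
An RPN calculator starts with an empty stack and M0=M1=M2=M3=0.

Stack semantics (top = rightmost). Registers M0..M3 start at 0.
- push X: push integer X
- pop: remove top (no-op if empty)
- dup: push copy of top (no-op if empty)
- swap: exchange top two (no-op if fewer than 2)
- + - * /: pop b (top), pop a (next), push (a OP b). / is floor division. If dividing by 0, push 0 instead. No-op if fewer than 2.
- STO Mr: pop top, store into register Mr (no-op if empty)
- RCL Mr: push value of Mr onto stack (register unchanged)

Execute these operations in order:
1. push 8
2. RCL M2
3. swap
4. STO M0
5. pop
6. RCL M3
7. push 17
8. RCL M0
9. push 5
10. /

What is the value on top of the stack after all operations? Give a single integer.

Answer: 1

Derivation:
After op 1 (push 8): stack=[8] mem=[0,0,0,0]
After op 2 (RCL M2): stack=[8,0] mem=[0,0,0,0]
After op 3 (swap): stack=[0,8] mem=[0,0,0,0]
After op 4 (STO M0): stack=[0] mem=[8,0,0,0]
After op 5 (pop): stack=[empty] mem=[8,0,0,0]
After op 6 (RCL M3): stack=[0] mem=[8,0,0,0]
After op 7 (push 17): stack=[0,17] mem=[8,0,0,0]
After op 8 (RCL M0): stack=[0,17,8] mem=[8,0,0,0]
After op 9 (push 5): stack=[0,17,8,5] mem=[8,0,0,0]
After op 10 (/): stack=[0,17,1] mem=[8,0,0,0]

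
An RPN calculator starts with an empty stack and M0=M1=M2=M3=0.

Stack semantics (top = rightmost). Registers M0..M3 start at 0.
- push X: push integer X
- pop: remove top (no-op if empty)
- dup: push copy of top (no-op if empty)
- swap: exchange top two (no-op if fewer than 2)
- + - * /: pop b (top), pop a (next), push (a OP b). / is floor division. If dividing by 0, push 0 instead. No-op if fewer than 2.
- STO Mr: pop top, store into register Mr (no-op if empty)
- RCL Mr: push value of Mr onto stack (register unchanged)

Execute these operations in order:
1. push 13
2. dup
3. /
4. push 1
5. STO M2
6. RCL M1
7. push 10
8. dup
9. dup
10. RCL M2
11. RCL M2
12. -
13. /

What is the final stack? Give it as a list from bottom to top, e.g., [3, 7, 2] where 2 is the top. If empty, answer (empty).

After op 1 (push 13): stack=[13] mem=[0,0,0,0]
After op 2 (dup): stack=[13,13] mem=[0,0,0,0]
After op 3 (/): stack=[1] mem=[0,0,0,0]
After op 4 (push 1): stack=[1,1] mem=[0,0,0,0]
After op 5 (STO M2): stack=[1] mem=[0,0,1,0]
After op 6 (RCL M1): stack=[1,0] mem=[0,0,1,0]
After op 7 (push 10): stack=[1,0,10] mem=[0,0,1,0]
After op 8 (dup): stack=[1,0,10,10] mem=[0,0,1,0]
After op 9 (dup): stack=[1,0,10,10,10] mem=[0,0,1,0]
After op 10 (RCL M2): stack=[1,0,10,10,10,1] mem=[0,0,1,0]
After op 11 (RCL M2): stack=[1,0,10,10,10,1,1] mem=[0,0,1,0]
After op 12 (-): stack=[1,0,10,10,10,0] mem=[0,0,1,0]
After op 13 (/): stack=[1,0,10,10,0] mem=[0,0,1,0]

Answer: [1, 0, 10, 10, 0]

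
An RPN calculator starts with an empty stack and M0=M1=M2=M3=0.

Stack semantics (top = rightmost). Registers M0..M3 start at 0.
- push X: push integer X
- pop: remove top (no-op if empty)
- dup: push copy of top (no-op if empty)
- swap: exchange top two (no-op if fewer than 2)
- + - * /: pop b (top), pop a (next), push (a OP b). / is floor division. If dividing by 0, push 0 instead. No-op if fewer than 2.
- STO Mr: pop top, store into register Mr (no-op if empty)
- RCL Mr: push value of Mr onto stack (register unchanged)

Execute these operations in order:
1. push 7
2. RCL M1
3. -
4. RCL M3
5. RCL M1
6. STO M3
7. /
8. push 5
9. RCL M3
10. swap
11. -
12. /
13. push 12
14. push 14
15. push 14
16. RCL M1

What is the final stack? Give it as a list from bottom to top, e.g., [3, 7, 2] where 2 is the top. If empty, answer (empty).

Answer: [0, 12, 14, 14, 0]

Derivation:
After op 1 (push 7): stack=[7] mem=[0,0,0,0]
After op 2 (RCL M1): stack=[7,0] mem=[0,0,0,0]
After op 3 (-): stack=[7] mem=[0,0,0,0]
After op 4 (RCL M3): stack=[7,0] mem=[0,0,0,0]
After op 5 (RCL M1): stack=[7,0,0] mem=[0,0,0,0]
After op 6 (STO M3): stack=[7,0] mem=[0,0,0,0]
After op 7 (/): stack=[0] mem=[0,0,0,0]
After op 8 (push 5): stack=[0,5] mem=[0,0,0,0]
After op 9 (RCL M3): stack=[0,5,0] mem=[0,0,0,0]
After op 10 (swap): stack=[0,0,5] mem=[0,0,0,0]
After op 11 (-): stack=[0,-5] mem=[0,0,0,0]
After op 12 (/): stack=[0] mem=[0,0,0,0]
After op 13 (push 12): stack=[0,12] mem=[0,0,0,0]
After op 14 (push 14): stack=[0,12,14] mem=[0,0,0,0]
After op 15 (push 14): stack=[0,12,14,14] mem=[0,0,0,0]
After op 16 (RCL M1): stack=[0,12,14,14,0] mem=[0,0,0,0]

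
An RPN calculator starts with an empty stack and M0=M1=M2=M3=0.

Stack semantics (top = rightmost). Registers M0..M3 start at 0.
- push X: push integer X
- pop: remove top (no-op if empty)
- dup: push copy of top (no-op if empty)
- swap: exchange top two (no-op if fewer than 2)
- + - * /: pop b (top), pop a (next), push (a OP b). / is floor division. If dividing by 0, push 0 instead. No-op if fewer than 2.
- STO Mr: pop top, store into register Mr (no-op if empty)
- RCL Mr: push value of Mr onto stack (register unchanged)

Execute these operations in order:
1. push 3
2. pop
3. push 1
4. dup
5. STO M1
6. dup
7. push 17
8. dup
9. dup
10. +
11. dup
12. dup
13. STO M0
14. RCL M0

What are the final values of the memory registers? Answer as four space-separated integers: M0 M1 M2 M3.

After op 1 (push 3): stack=[3] mem=[0,0,0,0]
After op 2 (pop): stack=[empty] mem=[0,0,0,0]
After op 3 (push 1): stack=[1] mem=[0,0,0,0]
After op 4 (dup): stack=[1,1] mem=[0,0,0,0]
After op 5 (STO M1): stack=[1] mem=[0,1,0,0]
After op 6 (dup): stack=[1,1] mem=[0,1,0,0]
After op 7 (push 17): stack=[1,1,17] mem=[0,1,0,0]
After op 8 (dup): stack=[1,1,17,17] mem=[0,1,0,0]
After op 9 (dup): stack=[1,1,17,17,17] mem=[0,1,0,0]
After op 10 (+): stack=[1,1,17,34] mem=[0,1,0,0]
After op 11 (dup): stack=[1,1,17,34,34] mem=[0,1,0,0]
After op 12 (dup): stack=[1,1,17,34,34,34] mem=[0,1,0,0]
After op 13 (STO M0): stack=[1,1,17,34,34] mem=[34,1,0,0]
After op 14 (RCL M0): stack=[1,1,17,34,34,34] mem=[34,1,0,0]

Answer: 34 1 0 0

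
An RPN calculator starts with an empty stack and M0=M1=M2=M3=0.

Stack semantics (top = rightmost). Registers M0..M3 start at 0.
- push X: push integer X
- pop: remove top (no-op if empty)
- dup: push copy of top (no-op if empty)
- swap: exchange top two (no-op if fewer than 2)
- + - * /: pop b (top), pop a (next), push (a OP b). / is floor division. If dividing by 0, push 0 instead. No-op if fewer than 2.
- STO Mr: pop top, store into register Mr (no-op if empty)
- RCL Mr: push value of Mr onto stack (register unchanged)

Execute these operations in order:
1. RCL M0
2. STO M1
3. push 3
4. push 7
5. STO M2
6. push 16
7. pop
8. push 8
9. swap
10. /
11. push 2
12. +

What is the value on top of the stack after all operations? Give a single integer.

After op 1 (RCL M0): stack=[0] mem=[0,0,0,0]
After op 2 (STO M1): stack=[empty] mem=[0,0,0,0]
After op 3 (push 3): stack=[3] mem=[0,0,0,0]
After op 4 (push 7): stack=[3,7] mem=[0,0,0,0]
After op 5 (STO M2): stack=[3] mem=[0,0,7,0]
After op 6 (push 16): stack=[3,16] mem=[0,0,7,0]
After op 7 (pop): stack=[3] mem=[0,0,7,0]
After op 8 (push 8): stack=[3,8] mem=[0,0,7,0]
After op 9 (swap): stack=[8,3] mem=[0,0,7,0]
After op 10 (/): stack=[2] mem=[0,0,7,0]
After op 11 (push 2): stack=[2,2] mem=[0,0,7,0]
After op 12 (+): stack=[4] mem=[0,0,7,0]

Answer: 4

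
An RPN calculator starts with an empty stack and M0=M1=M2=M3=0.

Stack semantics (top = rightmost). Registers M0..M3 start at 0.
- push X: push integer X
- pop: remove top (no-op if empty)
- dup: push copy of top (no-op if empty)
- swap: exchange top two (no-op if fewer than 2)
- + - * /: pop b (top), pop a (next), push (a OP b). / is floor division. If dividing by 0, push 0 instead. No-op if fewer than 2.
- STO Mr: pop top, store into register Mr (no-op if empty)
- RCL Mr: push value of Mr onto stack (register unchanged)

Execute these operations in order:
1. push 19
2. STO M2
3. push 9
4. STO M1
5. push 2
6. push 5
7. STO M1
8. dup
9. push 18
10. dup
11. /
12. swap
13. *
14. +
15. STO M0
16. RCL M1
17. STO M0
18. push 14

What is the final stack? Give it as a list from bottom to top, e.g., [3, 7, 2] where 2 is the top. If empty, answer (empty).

After op 1 (push 19): stack=[19] mem=[0,0,0,0]
After op 2 (STO M2): stack=[empty] mem=[0,0,19,0]
After op 3 (push 9): stack=[9] mem=[0,0,19,0]
After op 4 (STO M1): stack=[empty] mem=[0,9,19,0]
After op 5 (push 2): stack=[2] mem=[0,9,19,0]
After op 6 (push 5): stack=[2,5] mem=[0,9,19,0]
After op 7 (STO M1): stack=[2] mem=[0,5,19,0]
After op 8 (dup): stack=[2,2] mem=[0,5,19,0]
After op 9 (push 18): stack=[2,2,18] mem=[0,5,19,0]
After op 10 (dup): stack=[2,2,18,18] mem=[0,5,19,0]
After op 11 (/): stack=[2,2,1] mem=[0,5,19,0]
After op 12 (swap): stack=[2,1,2] mem=[0,5,19,0]
After op 13 (*): stack=[2,2] mem=[0,5,19,0]
After op 14 (+): stack=[4] mem=[0,5,19,0]
After op 15 (STO M0): stack=[empty] mem=[4,5,19,0]
After op 16 (RCL M1): stack=[5] mem=[4,5,19,0]
After op 17 (STO M0): stack=[empty] mem=[5,5,19,0]
After op 18 (push 14): stack=[14] mem=[5,5,19,0]

Answer: [14]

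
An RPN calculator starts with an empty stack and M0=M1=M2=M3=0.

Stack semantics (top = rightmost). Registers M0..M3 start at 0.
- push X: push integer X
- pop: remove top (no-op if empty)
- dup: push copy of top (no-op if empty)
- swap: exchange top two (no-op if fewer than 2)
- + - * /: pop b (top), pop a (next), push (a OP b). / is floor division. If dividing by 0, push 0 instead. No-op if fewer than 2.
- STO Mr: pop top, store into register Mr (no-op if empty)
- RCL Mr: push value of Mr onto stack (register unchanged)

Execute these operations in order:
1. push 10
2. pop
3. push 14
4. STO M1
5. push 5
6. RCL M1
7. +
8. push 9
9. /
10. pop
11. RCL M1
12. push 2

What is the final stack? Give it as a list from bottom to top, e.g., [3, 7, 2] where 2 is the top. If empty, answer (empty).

Answer: [14, 2]

Derivation:
After op 1 (push 10): stack=[10] mem=[0,0,0,0]
After op 2 (pop): stack=[empty] mem=[0,0,0,0]
After op 3 (push 14): stack=[14] mem=[0,0,0,0]
After op 4 (STO M1): stack=[empty] mem=[0,14,0,0]
After op 5 (push 5): stack=[5] mem=[0,14,0,0]
After op 6 (RCL M1): stack=[5,14] mem=[0,14,0,0]
After op 7 (+): stack=[19] mem=[0,14,0,0]
After op 8 (push 9): stack=[19,9] mem=[0,14,0,0]
After op 9 (/): stack=[2] mem=[0,14,0,0]
After op 10 (pop): stack=[empty] mem=[0,14,0,0]
After op 11 (RCL M1): stack=[14] mem=[0,14,0,0]
After op 12 (push 2): stack=[14,2] mem=[0,14,0,0]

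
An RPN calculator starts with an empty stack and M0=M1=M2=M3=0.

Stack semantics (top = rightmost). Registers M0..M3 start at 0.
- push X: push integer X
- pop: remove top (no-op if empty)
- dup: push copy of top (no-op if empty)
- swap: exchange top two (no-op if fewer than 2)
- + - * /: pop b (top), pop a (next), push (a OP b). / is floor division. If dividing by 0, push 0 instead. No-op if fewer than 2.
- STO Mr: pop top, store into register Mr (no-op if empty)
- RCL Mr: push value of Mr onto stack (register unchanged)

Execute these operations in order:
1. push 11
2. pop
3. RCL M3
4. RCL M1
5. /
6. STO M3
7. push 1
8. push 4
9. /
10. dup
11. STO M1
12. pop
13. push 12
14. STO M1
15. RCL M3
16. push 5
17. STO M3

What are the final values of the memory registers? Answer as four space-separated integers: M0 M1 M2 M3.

After op 1 (push 11): stack=[11] mem=[0,0,0,0]
After op 2 (pop): stack=[empty] mem=[0,0,0,0]
After op 3 (RCL M3): stack=[0] mem=[0,0,0,0]
After op 4 (RCL M1): stack=[0,0] mem=[0,0,0,0]
After op 5 (/): stack=[0] mem=[0,0,0,0]
After op 6 (STO M3): stack=[empty] mem=[0,0,0,0]
After op 7 (push 1): stack=[1] mem=[0,0,0,0]
After op 8 (push 4): stack=[1,4] mem=[0,0,0,0]
After op 9 (/): stack=[0] mem=[0,0,0,0]
After op 10 (dup): stack=[0,0] mem=[0,0,0,0]
After op 11 (STO M1): stack=[0] mem=[0,0,0,0]
After op 12 (pop): stack=[empty] mem=[0,0,0,0]
After op 13 (push 12): stack=[12] mem=[0,0,0,0]
After op 14 (STO M1): stack=[empty] mem=[0,12,0,0]
After op 15 (RCL M3): stack=[0] mem=[0,12,0,0]
After op 16 (push 5): stack=[0,5] mem=[0,12,0,0]
After op 17 (STO M3): stack=[0] mem=[0,12,0,5]

Answer: 0 12 0 5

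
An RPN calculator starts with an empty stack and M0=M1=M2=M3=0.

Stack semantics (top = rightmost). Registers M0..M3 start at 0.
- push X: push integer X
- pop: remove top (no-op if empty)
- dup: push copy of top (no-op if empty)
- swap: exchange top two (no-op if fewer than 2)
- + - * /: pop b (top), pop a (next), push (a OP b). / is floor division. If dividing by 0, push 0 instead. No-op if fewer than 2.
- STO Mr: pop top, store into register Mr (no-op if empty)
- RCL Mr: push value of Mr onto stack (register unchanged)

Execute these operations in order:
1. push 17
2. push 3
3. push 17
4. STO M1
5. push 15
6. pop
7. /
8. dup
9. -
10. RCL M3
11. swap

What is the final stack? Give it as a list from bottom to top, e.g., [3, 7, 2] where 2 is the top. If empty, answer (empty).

After op 1 (push 17): stack=[17] mem=[0,0,0,0]
After op 2 (push 3): stack=[17,3] mem=[0,0,0,0]
After op 3 (push 17): stack=[17,3,17] mem=[0,0,0,0]
After op 4 (STO M1): stack=[17,3] mem=[0,17,0,0]
After op 5 (push 15): stack=[17,3,15] mem=[0,17,0,0]
After op 6 (pop): stack=[17,3] mem=[0,17,0,0]
After op 7 (/): stack=[5] mem=[0,17,0,0]
After op 8 (dup): stack=[5,5] mem=[0,17,0,0]
After op 9 (-): stack=[0] mem=[0,17,0,0]
After op 10 (RCL M3): stack=[0,0] mem=[0,17,0,0]
After op 11 (swap): stack=[0,0] mem=[0,17,0,0]

Answer: [0, 0]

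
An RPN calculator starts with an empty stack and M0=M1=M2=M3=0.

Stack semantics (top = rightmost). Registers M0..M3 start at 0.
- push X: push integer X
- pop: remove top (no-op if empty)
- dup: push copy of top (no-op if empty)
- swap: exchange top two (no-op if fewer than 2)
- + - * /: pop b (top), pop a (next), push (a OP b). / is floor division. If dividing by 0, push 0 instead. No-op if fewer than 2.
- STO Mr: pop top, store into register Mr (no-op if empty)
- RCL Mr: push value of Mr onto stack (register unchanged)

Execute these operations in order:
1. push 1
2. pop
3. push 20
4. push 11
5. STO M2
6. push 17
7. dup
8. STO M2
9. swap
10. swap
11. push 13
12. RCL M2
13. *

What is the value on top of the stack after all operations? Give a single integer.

Answer: 221

Derivation:
After op 1 (push 1): stack=[1] mem=[0,0,0,0]
After op 2 (pop): stack=[empty] mem=[0,0,0,0]
After op 3 (push 20): stack=[20] mem=[0,0,0,0]
After op 4 (push 11): stack=[20,11] mem=[0,0,0,0]
After op 5 (STO M2): stack=[20] mem=[0,0,11,0]
After op 6 (push 17): stack=[20,17] mem=[0,0,11,0]
After op 7 (dup): stack=[20,17,17] mem=[0,0,11,0]
After op 8 (STO M2): stack=[20,17] mem=[0,0,17,0]
After op 9 (swap): stack=[17,20] mem=[0,0,17,0]
After op 10 (swap): stack=[20,17] mem=[0,0,17,0]
After op 11 (push 13): stack=[20,17,13] mem=[0,0,17,0]
After op 12 (RCL M2): stack=[20,17,13,17] mem=[0,0,17,0]
After op 13 (*): stack=[20,17,221] mem=[0,0,17,0]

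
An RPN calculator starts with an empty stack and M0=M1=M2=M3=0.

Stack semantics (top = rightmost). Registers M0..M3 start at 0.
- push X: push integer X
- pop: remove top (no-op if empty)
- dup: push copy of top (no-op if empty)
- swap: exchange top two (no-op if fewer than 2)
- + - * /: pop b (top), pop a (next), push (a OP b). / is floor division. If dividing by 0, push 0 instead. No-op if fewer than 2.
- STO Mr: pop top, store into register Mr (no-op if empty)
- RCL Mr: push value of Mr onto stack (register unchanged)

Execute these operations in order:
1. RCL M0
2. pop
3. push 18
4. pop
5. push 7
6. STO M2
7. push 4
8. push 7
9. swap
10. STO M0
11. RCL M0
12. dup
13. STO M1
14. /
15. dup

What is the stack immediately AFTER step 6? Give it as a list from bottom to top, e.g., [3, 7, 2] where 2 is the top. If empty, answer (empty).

After op 1 (RCL M0): stack=[0] mem=[0,0,0,0]
After op 2 (pop): stack=[empty] mem=[0,0,0,0]
After op 3 (push 18): stack=[18] mem=[0,0,0,0]
After op 4 (pop): stack=[empty] mem=[0,0,0,0]
After op 5 (push 7): stack=[7] mem=[0,0,0,0]
After op 6 (STO M2): stack=[empty] mem=[0,0,7,0]

(empty)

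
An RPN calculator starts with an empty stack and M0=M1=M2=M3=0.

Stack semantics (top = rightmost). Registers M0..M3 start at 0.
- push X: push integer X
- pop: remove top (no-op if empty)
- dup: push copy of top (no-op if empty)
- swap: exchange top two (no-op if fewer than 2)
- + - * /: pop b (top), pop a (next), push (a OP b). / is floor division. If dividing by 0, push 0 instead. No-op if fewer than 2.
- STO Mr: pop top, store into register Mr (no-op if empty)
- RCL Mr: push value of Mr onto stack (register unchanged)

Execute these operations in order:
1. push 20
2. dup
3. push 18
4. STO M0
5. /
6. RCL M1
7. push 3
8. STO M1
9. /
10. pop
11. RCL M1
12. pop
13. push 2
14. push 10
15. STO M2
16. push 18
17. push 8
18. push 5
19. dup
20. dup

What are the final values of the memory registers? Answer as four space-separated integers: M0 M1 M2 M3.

After op 1 (push 20): stack=[20] mem=[0,0,0,0]
After op 2 (dup): stack=[20,20] mem=[0,0,0,0]
After op 3 (push 18): stack=[20,20,18] mem=[0,0,0,0]
After op 4 (STO M0): stack=[20,20] mem=[18,0,0,0]
After op 5 (/): stack=[1] mem=[18,0,0,0]
After op 6 (RCL M1): stack=[1,0] mem=[18,0,0,0]
After op 7 (push 3): stack=[1,0,3] mem=[18,0,0,0]
After op 8 (STO M1): stack=[1,0] mem=[18,3,0,0]
After op 9 (/): stack=[0] mem=[18,3,0,0]
After op 10 (pop): stack=[empty] mem=[18,3,0,0]
After op 11 (RCL M1): stack=[3] mem=[18,3,0,0]
After op 12 (pop): stack=[empty] mem=[18,3,0,0]
After op 13 (push 2): stack=[2] mem=[18,3,0,0]
After op 14 (push 10): stack=[2,10] mem=[18,3,0,0]
After op 15 (STO M2): stack=[2] mem=[18,3,10,0]
After op 16 (push 18): stack=[2,18] mem=[18,3,10,0]
After op 17 (push 8): stack=[2,18,8] mem=[18,3,10,0]
After op 18 (push 5): stack=[2,18,8,5] mem=[18,3,10,0]
After op 19 (dup): stack=[2,18,8,5,5] mem=[18,3,10,0]
After op 20 (dup): stack=[2,18,8,5,5,5] mem=[18,3,10,0]

Answer: 18 3 10 0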